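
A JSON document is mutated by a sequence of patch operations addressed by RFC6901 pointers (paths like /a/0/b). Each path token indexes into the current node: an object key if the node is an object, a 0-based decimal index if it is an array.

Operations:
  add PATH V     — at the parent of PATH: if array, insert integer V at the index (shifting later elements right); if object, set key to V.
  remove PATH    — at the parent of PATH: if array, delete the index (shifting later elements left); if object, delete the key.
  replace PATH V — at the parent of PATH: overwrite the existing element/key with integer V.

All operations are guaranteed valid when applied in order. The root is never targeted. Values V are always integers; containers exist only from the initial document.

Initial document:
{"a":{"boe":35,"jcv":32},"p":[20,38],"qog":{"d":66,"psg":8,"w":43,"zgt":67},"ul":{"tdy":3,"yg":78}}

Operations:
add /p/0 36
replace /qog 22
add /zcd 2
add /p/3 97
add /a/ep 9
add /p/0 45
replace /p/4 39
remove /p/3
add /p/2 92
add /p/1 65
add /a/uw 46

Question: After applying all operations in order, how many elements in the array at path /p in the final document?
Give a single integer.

Answer: 6

Derivation:
After op 1 (add /p/0 36): {"a":{"boe":35,"jcv":32},"p":[36,20,38],"qog":{"d":66,"psg":8,"w":43,"zgt":67},"ul":{"tdy":3,"yg":78}}
After op 2 (replace /qog 22): {"a":{"boe":35,"jcv":32},"p":[36,20,38],"qog":22,"ul":{"tdy":3,"yg":78}}
After op 3 (add /zcd 2): {"a":{"boe":35,"jcv":32},"p":[36,20,38],"qog":22,"ul":{"tdy":3,"yg":78},"zcd":2}
After op 4 (add /p/3 97): {"a":{"boe":35,"jcv":32},"p":[36,20,38,97],"qog":22,"ul":{"tdy":3,"yg":78},"zcd":2}
After op 5 (add /a/ep 9): {"a":{"boe":35,"ep":9,"jcv":32},"p":[36,20,38,97],"qog":22,"ul":{"tdy":3,"yg":78},"zcd":2}
After op 6 (add /p/0 45): {"a":{"boe":35,"ep":9,"jcv":32},"p":[45,36,20,38,97],"qog":22,"ul":{"tdy":3,"yg":78},"zcd":2}
After op 7 (replace /p/4 39): {"a":{"boe":35,"ep":9,"jcv":32},"p":[45,36,20,38,39],"qog":22,"ul":{"tdy":3,"yg":78},"zcd":2}
After op 8 (remove /p/3): {"a":{"boe":35,"ep":9,"jcv":32},"p":[45,36,20,39],"qog":22,"ul":{"tdy":3,"yg":78},"zcd":2}
After op 9 (add /p/2 92): {"a":{"boe":35,"ep":9,"jcv":32},"p":[45,36,92,20,39],"qog":22,"ul":{"tdy":3,"yg":78},"zcd":2}
After op 10 (add /p/1 65): {"a":{"boe":35,"ep":9,"jcv":32},"p":[45,65,36,92,20,39],"qog":22,"ul":{"tdy":3,"yg":78},"zcd":2}
After op 11 (add /a/uw 46): {"a":{"boe":35,"ep":9,"jcv":32,"uw":46},"p":[45,65,36,92,20,39],"qog":22,"ul":{"tdy":3,"yg":78},"zcd":2}
Size at path /p: 6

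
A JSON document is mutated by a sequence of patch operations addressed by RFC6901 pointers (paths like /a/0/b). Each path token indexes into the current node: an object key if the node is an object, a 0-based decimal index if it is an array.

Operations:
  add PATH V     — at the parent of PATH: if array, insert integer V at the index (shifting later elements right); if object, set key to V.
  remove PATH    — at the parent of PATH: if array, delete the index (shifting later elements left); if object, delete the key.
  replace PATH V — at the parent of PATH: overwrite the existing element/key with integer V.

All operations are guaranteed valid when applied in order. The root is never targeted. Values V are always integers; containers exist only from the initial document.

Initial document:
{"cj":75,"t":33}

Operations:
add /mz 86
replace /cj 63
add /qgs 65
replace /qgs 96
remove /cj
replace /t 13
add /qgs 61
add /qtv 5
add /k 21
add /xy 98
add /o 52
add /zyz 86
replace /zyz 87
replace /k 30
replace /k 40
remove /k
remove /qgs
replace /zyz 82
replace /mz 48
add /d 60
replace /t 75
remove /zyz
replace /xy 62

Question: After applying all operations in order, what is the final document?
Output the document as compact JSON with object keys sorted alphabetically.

After op 1 (add /mz 86): {"cj":75,"mz":86,"t":33}
After op 2 (replace /cj 63): {"cj":63,"mz":86,"t":33}
After op 3 (add /qgs 65): {"cj":63,"mz":86,"qgs":65,"t":33}
After op 4 (replace /qgs 96): {"cj":63,"mz":86,"qgs":96,"t":33}
After op 5 (remove /cj): {"mz":86,"qgs":96,"t":33}
After op 6 (replace /t 13): {"mz":86,"qgs":96,"t":13}
After op 7 (add /qgs 61): {"mz":86,"qgs":61,"t":13}
After op 8 (add /qtv 5): {"mz":86,"qgs":61,"qtv":5,"t":13}
After op 9 (add /k 21): {"k":21,"mz":86,"qgs":61,"qtv":5,"t":13}
After op 10 (add /xy 98): {"k":21,"mz":86,"qgs":61,"qtv":5,"t":13,"xy":98}
After op 11 (add /o 52): {"k":21,"mz":86,"o":52,"qgs":61,"qtv":5,"t":13,"xy":98}
After op 12 (add /zyz 86): {"k":21,"mz":86,"o":52,"qgs":61,"qtv":5,"t":13,"xy":98,"zyz":86}
After op 13 (replace /zyz 87): {"k":21,"mz":86,"o":52,"qgs":61,"qtv":5,"t":13,"xy":98,"zyz":87}
After op 14 (replace /k 30): {"k":30,"mz":86,"o":52,"qgs":61,"qtv":5,"t":13,"xy":98,"zyz":87}
After op 15 (replace /k 40): {"k":40,"mz":86,"o":52,"qgs":61,"qtv":5,"t":13,"xy":98,"zyz":87}
After op 16 (remove /k): {"mz":86,"o":52,"qgs":61,"qtv":5,"t":13,"xy":98,"zyz":87}
After op 17 (remove /qgs): {"mz":86,"o":52,"qtv":5,"t":13,"xy":98,"zyz":87}
After op 18 (replace /zyz 82): {"mz":86,"o":52,"qtv":5,"t":13,"xy":98,"zyz":82}
After op 19 (replace /mz 48): {"mz":48,"o":52,"qtv":5,"t":13,"xy":98,"zyz":82}
After op 20 (add /d 60): {"d":60,"mz":48,"o":52,"qtv":5,"t":13,"xy":98,"zyz":82}
After op 21 (replace /t 75): {"d":60,"mz":48,"o":52,"qtv":5,"t":75,"xy":98,"zyz":82}
After op 22 (remove /zyz): {"d":60,"mz":48,"o":52,"qtv":5,"t":75,"xy":98}
After op 23 (replace /xy 62): {"d":60,"mz":48,"o":52,"qtv":5,"t":75,"xy":62}

Answer: {"d":60,"mz":48,"o":52,"qtv":5,"t":75,"xy":62}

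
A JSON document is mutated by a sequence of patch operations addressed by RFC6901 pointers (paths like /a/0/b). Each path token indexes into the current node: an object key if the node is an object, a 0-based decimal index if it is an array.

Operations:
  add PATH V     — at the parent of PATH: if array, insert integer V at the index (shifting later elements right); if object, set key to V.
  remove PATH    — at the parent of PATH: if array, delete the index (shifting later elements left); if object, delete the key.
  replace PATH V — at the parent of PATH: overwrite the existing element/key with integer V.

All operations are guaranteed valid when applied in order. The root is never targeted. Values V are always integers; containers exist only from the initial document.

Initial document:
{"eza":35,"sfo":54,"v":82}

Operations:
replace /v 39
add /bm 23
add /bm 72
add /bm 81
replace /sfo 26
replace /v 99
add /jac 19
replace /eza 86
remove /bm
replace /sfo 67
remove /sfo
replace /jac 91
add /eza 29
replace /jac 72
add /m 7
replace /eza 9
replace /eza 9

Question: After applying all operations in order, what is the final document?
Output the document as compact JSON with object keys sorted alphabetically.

After op 1 (replace /v 39): {"eza":35,"sfo":54,"v":39}
After op 2 (add /bm 23): {"bm":23,"eza":35,"sfo":54,"v":39}
After op 3 (add /bm 72): {"bm":72,"eza":35,"sfo":54,"v":39}
After op 4 (add /bm 81): {"bm":81,"eza":35,"sfo":54,"v":39}
After op 5 (replace /sfo 26): {"bm":81,"eza":35,"sfo":26,"v":39}
After op 6 (replace /v 99): {"bm":81,"eza":35,"sfo":26,"v":99}
After op 7 (add /jac 19): {"bm":81,"eza":35,"jac":19,"sfo":26,"v":99}
After op 8 (replace /eza 86): {"bm":81,"eza":86,"jac":19,"sfo":26,"v":99}
After op 9 (remove /bm): {"eza":86,"jac":19,"sfo":26,"v":99}
After op 10 (replace /sfo 67): {"eza":86,"jac":19,"sfo":67,"v":99}
After op 11 (remove /sfo): {"eza":86,"jac":19,"v":99}
After op 12 (replace /jac 91): {"eza":86,"jac":91,"v":99}
After op 13 (add /eza 29): {"eza":29,"jac":91,"v":99}
After op 14 (replace /jac 72): {"eza":29,"jac":72,"v":99}
After op 15 (add /m 7): {"eza":29,"jac":72,"m":7,"v":99}
After op 16 (replace /eza 9): {"eza":9,"jac":72,"m":7,"v":99}
After op 17 (replace /eza 9): {"eza":9,"jac":72,"m":7,"v":99}

Answer: {"eza":9,"jac":72,"m":7,"v":99}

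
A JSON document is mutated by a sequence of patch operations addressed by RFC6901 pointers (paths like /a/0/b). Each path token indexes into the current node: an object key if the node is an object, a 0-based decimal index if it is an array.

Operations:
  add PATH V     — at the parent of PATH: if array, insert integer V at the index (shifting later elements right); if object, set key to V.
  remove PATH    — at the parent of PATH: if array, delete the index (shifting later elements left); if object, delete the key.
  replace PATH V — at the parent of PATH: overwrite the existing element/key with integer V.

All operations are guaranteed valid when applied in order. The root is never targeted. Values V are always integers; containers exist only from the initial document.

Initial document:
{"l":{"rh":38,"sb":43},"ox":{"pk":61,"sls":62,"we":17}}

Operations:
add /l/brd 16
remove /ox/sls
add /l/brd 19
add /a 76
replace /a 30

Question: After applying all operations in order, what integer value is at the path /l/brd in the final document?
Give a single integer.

After op 1 (add /l/brd 16): {"l":{"brd":16,"rh":38,"sb":43},"ox":{"pk":61,"sls":62,"we":17}}
After op 2 (remove /ox/sls): {"l":{"brd":16,"rh":38,"sb":43},"ox":{"pk":61,"we":17}}
After op 3 (add /l/brd 19): {"l":{"brd":19,"rh":38,"sb":43},"ox":{"pk":61,"we":17}}
After op 4 (add /a 76): {"a":76,"l":{"brd":19,"rh":38,"sb":43},"ox":{"pk":61,"we":17}}
After op 5 (replace /a 30): {"a":30,"l":{"brd":19,"rh":38,"sb":43},"ox":{"pk":61,"we":17}}
Value at /l/brd: 19

Answer: 19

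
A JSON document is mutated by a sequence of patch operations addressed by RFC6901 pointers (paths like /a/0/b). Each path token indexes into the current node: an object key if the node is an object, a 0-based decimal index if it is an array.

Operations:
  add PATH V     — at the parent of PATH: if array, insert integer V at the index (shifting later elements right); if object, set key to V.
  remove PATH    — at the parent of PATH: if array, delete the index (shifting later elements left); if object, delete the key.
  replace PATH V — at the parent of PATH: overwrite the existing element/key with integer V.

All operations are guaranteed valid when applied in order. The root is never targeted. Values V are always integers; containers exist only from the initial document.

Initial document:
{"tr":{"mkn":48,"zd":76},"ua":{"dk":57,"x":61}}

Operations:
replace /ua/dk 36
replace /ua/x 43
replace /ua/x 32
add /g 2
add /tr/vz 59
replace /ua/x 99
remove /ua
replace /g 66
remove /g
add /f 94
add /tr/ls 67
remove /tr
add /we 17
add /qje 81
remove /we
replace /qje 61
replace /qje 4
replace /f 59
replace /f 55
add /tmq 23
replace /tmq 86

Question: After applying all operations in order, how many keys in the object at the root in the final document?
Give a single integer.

After op 1 (replace /ua/dk 36): {"tr":{"mkn":48,"zd":76},"ua":{"dk":36,"x":61}}
After op 2 (replace /ua/x 43): {"tr":{"mkn":48,"zd":76},"ua":{"dk":36,"x":43}}
After op 3 (replace /ua/x 32): {"tr":{"mkn":48,"zd":76},"ua":{"dk":36,"x":32}}
After op 4 (add /g 2): {"g":2,"tr":{"mkn":48,"zd":76},"ua":{"dk":36,"x":32}}
After op 5 (add /tr/vz 59): {"g":2,"tr":{"mkn":48,"vz":59,"zd":76},"ua":{"dk":36,"x":32}}
After op 6 (replace /ua/x 99): {"g":2,"tr":{"mkn":48,"vz":59,"zd":76},"ua":{"dk":36,"x":99}}
After op 7 (remove /ua): {"g":2,"tr":{"mkn":48,"vz":59,"zd":76}}
After op 8 (replace /g 66): {"g":66,"tr":{"mkn":48,"vz":59,"zd":76}}
After op 9 (remove /g): {"tr":{"mkn":48,"vz":59,"zd":76}}
After op 10 (add /f 94): {"f":94,"tr":{"mkn":48,"vz":59,"zd":76}}
After op 11 (add /tr/ls 67): {"f":94,"tr":{"ls":67,"mkn":48,"vz":59,"zd":76}}
After op 12 (remove /tr): {"f":94}
After op 13 (add /we 17): {"f":94,"we":17}
After op 14 (add /qje 81): {"f":94,"qje":81,"we":17}
After op 15 (remove /we): {"f":94,"qje":81}
After op 16 (replace /qje 61): {"f":94,"qje":61}
After op 17 (replace /qje 4): {"f":94,"qje":4}
After op 18 (replace /f 59): {"f":59,"qje":4}
After op 19 (replace /f 55): {"f":55,"qje":4}
After op 20 (add /tmq 23): {"f":55,"qje":4,"tmq":23}
After op 21 (replace /tmq 86): {"f":55,"qje":4,"tmq":86}
Size at the root: 3

Answer: 3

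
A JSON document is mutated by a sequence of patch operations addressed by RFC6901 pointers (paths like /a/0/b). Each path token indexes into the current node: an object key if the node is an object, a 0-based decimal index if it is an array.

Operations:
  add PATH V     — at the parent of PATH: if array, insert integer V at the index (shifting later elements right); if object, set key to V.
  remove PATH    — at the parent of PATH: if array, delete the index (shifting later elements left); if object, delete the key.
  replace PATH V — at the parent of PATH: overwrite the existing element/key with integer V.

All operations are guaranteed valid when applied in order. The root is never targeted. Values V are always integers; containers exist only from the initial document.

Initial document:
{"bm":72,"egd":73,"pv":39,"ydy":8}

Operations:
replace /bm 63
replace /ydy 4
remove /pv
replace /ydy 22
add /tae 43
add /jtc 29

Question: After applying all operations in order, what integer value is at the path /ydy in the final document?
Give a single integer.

After op 1 (replace /bm 63): {"bm":63,"egd":73,"pv":39,"ydy":8}
After op 2 (replace /ydy 4): {"bm":63,"egd":73,"pv":39,"ydy":4}
After op 3 (remove /pv): {"bm":63,"egd":73,"ydy":4}
After op 4 (replace /ydy 22): {"bm":63,"egd":73,"ydy":22}
After op 5 (add /tae 43): {"bm":63,"egd":73,"tae":43,"ydy":22}
After op 6 (add /jtc 29): {"bm":63,"egd":73,"jtc":29,"tae":43,"ydy":22}
Value at /ydy: 22

Answer: 22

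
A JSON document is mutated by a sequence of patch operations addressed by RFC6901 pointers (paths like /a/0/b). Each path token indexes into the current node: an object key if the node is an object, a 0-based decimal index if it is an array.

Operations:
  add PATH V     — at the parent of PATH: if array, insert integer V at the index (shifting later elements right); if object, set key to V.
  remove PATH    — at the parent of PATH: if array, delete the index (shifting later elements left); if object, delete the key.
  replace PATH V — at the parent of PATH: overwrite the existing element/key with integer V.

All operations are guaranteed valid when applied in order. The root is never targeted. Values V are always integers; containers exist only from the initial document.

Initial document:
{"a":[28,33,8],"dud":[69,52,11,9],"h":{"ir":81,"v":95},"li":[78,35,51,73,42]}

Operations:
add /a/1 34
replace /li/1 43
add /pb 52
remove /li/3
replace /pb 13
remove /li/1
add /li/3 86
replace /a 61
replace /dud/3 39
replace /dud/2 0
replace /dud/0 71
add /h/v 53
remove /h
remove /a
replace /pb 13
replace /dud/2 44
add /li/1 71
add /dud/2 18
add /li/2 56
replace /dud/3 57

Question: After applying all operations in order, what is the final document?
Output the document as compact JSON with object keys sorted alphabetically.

Answer: {"dud":[71,52,18,57,39],"li":[78,71,56,51,42,86],"pb":13}

Derivation:
After op 1 (add /a/1 34): {"a":[28,34,33,8],"dud":[69,52,11,9],"h":{"ir":81,"v":95},"li":[78,35,51,73,42]}
After op 2 (replace /li/1 43): {"a":[28,34,33,8],"dud":[69,52,11,9],"h":{"ir":81,"v":95},"li":[78,43,51,73,42]}
After op 3 (add /pb 52): {"a":[28,34,33,8],"dud":[69,52,11,9],"h":{"ir":81,"v":95},"li":[78,43,51,73,42],"pb":52}
After op 4 (remove /li/3): {"a":[28,34,33,8],"dud":[69,52,11,9],"h":{"ir":81,"v":95},"li":[78,43,51,42],"pb":52}
After op 5 (replace /pb 13): {"a":[28,34,33,8],"dud":[69,52,11,9],"h":{"ir":81,"v":95},"li":[78,43,51,42],"pb":13}
After op 6 (remove /li/1): {"a":[28,34,33,8],"dud":[69,52,11,9],"h":{"ir":81,"v":95},"li":[78,51,42],"pb":13}
After op 7 (add /li/3 86): {"a":[28,34,33,8],"dud":[69,52,11,9],"h":{"ir":81,"v":95},"li":[78,51,42,86],"pb":13}
After op 8 (replace /a 61): {"a":61,"dud":[69,52,11,9],"h":{"ir":81,"v":95},"li":[78,51,42,86],"pb":13}
After op 9 (replace /dud/3 39): {"a":61,"dud":[69,52,11,39],"h":{"ir":81,"v":95},"li":[78,51,42,86],"pb":13}
After op 10 (replace /dud/2 0): {"a":61,"dud":[69,52,0,39],"h":{"ir":81,"v":95},"li":[78,51,42,86],"pb":13}
After op 11 (replace /dud/0 71): {"a":61,"dud":[71,52,0,39],"h":{"ir":81,"v":95},"li":[78,51,42,86],"pb":13}
After op 12 (add /h/v 53): {"a":61,"dud":[71,52,0,39],"h":{"ir":81,"v":53},"li":[78,51,42,86],"pb":13}
After op 13 (remove /h): {"a":61,"dud":[71,52,0,39],"li":[78,51,42,86],"pb":13}
After op 14 (remove /a): {"dud":[71,52,0,39],"li":[78,51,42,86],"pb":13}
After op 15 (replace /pb 13): {"dud":[71,52,0,39],"li":[78,51,42,86],"pb":13}
After op 16 (replace /dud/2 44): {"dud":[71,52,44,39],"li":[78,51,42,86],"pb":13}
After op 17 (add /li/1 71): {"dud":[71,52,44,39],"li":[78,71,51,42,86],"pb":13}
After op 18 (add /dud/2 18): {"dud":[71,52,18,44,39],"li":[78,71,51,42,86],"pb":13}
After op 19 (add /li/2 56): {"dud":[71,52,18,44,39],"li":[78,71,56,51,42,86],"pb":13}
After op 20 (replace /dud/3 57): {"dud":[71,52,18,57,39],"li":[78,71,56,51,42,86],"pb":13}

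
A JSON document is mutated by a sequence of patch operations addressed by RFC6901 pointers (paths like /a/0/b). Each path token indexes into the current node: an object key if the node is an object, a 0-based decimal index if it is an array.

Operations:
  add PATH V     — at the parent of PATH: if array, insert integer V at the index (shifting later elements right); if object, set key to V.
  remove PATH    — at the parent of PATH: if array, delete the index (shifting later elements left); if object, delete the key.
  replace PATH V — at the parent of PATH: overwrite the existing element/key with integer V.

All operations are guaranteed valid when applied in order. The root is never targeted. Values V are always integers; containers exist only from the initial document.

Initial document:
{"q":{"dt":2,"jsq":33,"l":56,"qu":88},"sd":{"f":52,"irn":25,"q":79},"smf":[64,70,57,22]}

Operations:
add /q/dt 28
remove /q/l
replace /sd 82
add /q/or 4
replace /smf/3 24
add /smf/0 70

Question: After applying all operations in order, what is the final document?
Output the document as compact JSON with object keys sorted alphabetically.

Answer: {"q":{"dt":28,"jsq":33,"or":4,"qu":88},"sd":82,"smf":[70,64,70,57,24]}

Derivation:
After op 1 (add /q/dt 28): {"q":{"dt":28,"jsq":33,"l":56,"qu":88},"sd":{"f":52,"irn":25,"q":79},"smf":[64,70,57,22]}
After op 2 (remove /q/l): {"q":{"dt":28,"jsq":33,"qu":88},"sd":{"f":52,"irn":25,"q":79},"smf":[64,70,57,22]}
After op 3 (replace /sd 82): {"q":{"dt":28,"jsq":33,"qu":88},"sd":82,"smf":[64,70,57,22]}
After op 4 (add /q/or 4): {"q":{"dt":28,"jsq":33,"or":4,"qu":88},"sd":82,"smf":[64,70,57,22]}
After op 5 (replace /smf/3 24): {"q":{"dt":28,"jsq":33,"or":4,"qu":88},"sd":82,"smf":[64,70,57,24]}
After op 6 (add /smf/0 70): {"q":{"dt":28,"jsq":33,"or":4,"qu":88},"sd":82,"smf":[70,64,70,57,24]}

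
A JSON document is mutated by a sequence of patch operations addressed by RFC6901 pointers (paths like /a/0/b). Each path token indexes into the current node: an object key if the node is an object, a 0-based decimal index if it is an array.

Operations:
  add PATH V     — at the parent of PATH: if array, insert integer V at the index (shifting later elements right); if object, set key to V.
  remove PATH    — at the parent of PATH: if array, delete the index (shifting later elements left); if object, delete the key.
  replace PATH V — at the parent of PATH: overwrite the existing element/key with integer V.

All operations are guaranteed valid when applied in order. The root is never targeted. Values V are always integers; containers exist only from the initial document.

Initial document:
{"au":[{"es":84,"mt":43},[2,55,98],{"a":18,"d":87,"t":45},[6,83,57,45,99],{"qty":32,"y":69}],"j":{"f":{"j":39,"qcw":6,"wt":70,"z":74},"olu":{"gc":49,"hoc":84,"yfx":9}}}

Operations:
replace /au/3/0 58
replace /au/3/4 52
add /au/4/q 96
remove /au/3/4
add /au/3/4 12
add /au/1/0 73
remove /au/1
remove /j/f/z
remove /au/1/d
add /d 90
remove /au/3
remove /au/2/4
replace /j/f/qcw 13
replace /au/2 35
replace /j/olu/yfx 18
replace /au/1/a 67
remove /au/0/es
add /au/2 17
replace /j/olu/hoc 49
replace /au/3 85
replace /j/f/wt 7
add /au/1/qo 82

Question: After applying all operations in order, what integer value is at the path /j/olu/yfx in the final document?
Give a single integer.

After op 1 (replace /au/3/0 58): {"au":[{"es":84,"mt":43},[2,55,98],{"a":18,"d":87,"t":45},[58,83,57,45,99],{"qty":32,"y":69}],"j":{"f":{"j":39,"qcw":6,"wt":70,"z":74},"olu":{"gc":49,"hoc":84,"yfx":9}}}
After op 2 (replace /au/3/4 52): {"au":[{"es":84,"mt":43},[2,55,98],{"a":18,"d":87,"t":45},[58,83,57,45,52],{"qty":32,"y":69}],"j":{"f":{"j":39,"qcw":6,"wt":70,"z":74},"olu":{"gc":49,"hoc":84,"yfx":9}}}
After op 3 (add /au/4/q 96): {"au":[{"es":84,"mt":43},[2,55,98],{"a":18,"d":87,"t":45},[58,83,57,45,52],{"q":96,"qty":32,"y":69}],"j":{"f":{"j":39,"qcw":6,"wt":70,"z":74},"olu":{"gc":49,"hoc":84,"yfx":9}}}
After op 4 (remove /au/3/4): {"au":[{"es":84,"mt":43},[2,55,98],{"a":18,"d":87,"t":45},[58,83,57,45],{"q":96,"qty":32,"y":69}],"j":{"f":{"j":39,"qcw":6,"wt":70,"z":74},"olu":{"gc":49,"hoc":84,"yfx":9}}}
After op 5 (add /au/3/4 12): {"au":[{"es":84,"mt":43},[2,55,98],{"a":18,"d":87,"t":45},[58,83,57,45,12],{"q":96,"qty":32,"y":69}],"j":{"f":{"j":39,"qcw":6,"wt":70,"z":74},"olu":{"gc":49,"hoc":84,"yfx":9}}}
After op 6 (add /au/1/0 73): {"au":[{"es":84,"mt":43},[73,2,55,98],{"a":18,"d":87,"t":45},[58,83,57,45,12],{"q":96,"qty":32,"y":69}],"j":{"f":{"j":39,"qcw":6,"wt":70,"z":74},"olu":{"gc":49,"hoc":84,"yfx":9}}}
After op 7 (remove /au/1): {"au":[{"es":84,"mt":43},{"a":18,"d":87,"t":45},[58,83,57,45,12],{"q":96,"qty":32,"y":69}],"j":{"f":{"j":39,"qcw":6,"wt":70,"z":74},"olu":{"gc":49,"hoc":84,"yfx":9}}}
After op 8 (remove /j/f/z): {"au":[{"es":84,"mt":43},{"a":18,"d":87,"t":45},[58,83,57,45,12],{"q":96,"qty":32,"y":69}],"j":{"f":{"j":39,"qcw":6,"wt":70},"olu":{"gc":49,"hoc":84,"yfx":9}}}
After op 9 (remove /au/1/d): {"au":[{"es":84,"mt":43},{"a":18,"t":45},[58,83,57,45,12],{"q":96,"qty":32,"y":69}],"j":{"f":{"j":39,"qcw":6,"wt":70},"olu":{"gc":49,"hoc":84,"yfx":9}}}
After op 10 (add /d 90): {"au":[{"es":84,"mt":43},{"a":18,"t":45},[58,83,57,45,12],{"q":96,"qty":32,"y":69}],"d":90,"j":{"f":{"j":39,"qcw":6,"wt":70},"olu":{"gc":49,"hoc":84,"yfx":9}}}
After op 11 (remove /au/3): {"au":[{"es":84,"mt":43},{"a":18,"t":45},[58,83,57,45,12]],"d":90,"j":{"f":{"j":39,"qcw":6,"wt":70},"olu":{"gc":49,"hoc":84,"yfx":9}}}
After op 12 (remove /au/2/4): {"au":[{"es":84,"mt":43},{"a":18,"t":45},[58,83,57,45]],"d":90,"j":{"f":{"j":39,"qcw":6,"wt":70},"olu":{"gc":49,"hoc":84,"yfx":9}}}
After op 13 (replace /j/f/qcw 13): {"au":[{"es":84,"mt":43},{"a":18,"t":45},[58,83,57,45]],"d":90,"j":{"f":{"j":39,"qcw":13,"wt":70},"olu":{"gc":49,"hoc":84,"yfx":9}}}
After op 14 (replace /au/2 35): {"au":[{"es":84,"mt":43},{"a":18,"t":45},35],"d":90,"j":{"f":{"j":39,"qcw":13,"wt":70},"olu":{"gc":49,"hoc":84,"yfx":9}}}
After op 15 (replace /j/olu/yfx 18): {"au":[{"es":84,"mt":43},{"a":18,"t":45},35],"d":90,"j":{"f":{"j":39,"qcw":13,"wt":70},"olu":{"gc":49,"hoc":84,"yfx":18}}}
After op 16 (replace /au/1/a 67): {"au":[{"es":84,"mt":43},{"a":67,"t":45},35],"d":90,"j":{"f":{"j":39,"qcw":13,"wt":70},"olu":{"gc":49,"hoc":84,"yfx":18}}}
After op 17 (remove /au/0/es): {"au":[{"mt":43},{"a":67,"t":45},35],"d":90,"j":{"f":{"j":39,"qcw":13,"wt":70},"olu":{"gc":49,"hoc":84,"yfx":18}}}
After op 18 (add /au/2 17): {"au":[{"mt":43},{"a":67,"t":45},17,35],"d":90,"j":{"f":{"j":39,"qcw":13,"wt":70},"olu":{"gc":49,"hoc":84,"yfx":18}}}
After op 19 (replace /j/olu/hoc 49): {"au":[{"mt":43},{"a":67,"t":45},17,35],"d":90,"j":{"f":{"j":39,"qcw":13,"wt":70},"olu":{"gc":49,"hoc":49,"yfx":18}}}
After op 20 (replace /au/3 85): {"au":[{"mt":43},{"a":67,"t":45},17,85],"d":90,"j":{"f":{"j":39,"qcw":13,"wt":70},"olu":{"gc":49,"hoc":49,"yfx":18}}}
After op 21 (replace /j/f/wt 7): {"au":[{"mt":43},{"a":67,"t":45},17,85],"d":90,"j":{"f":{"j":39,"qcw":13,"wt":7},"olu":{"gc":49,"hoc":49,"yfx":18}}}
After op 22 (add /au/1/qo 82): {"au":[{"mt":43},{"a":67,"qo":82,"t":45},17,85],"d":90,"j":{"f":{"j":39,"qcw":13,"wt":7},"olu":{"gc":49,"hoc":49,"yfx":18}}}
Value at /j/olu/yfx: 18

Answer: 18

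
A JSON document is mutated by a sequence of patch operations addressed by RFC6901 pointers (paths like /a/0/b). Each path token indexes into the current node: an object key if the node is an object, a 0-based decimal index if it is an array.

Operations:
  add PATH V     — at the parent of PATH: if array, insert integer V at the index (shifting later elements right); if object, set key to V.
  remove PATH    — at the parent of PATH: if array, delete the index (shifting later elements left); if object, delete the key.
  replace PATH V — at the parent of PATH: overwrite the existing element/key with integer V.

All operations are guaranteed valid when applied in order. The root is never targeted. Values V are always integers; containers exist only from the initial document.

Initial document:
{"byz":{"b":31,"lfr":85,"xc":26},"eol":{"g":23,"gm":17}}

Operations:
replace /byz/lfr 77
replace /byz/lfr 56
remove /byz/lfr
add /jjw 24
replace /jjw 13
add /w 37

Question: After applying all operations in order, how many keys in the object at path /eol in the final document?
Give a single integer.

Answer: 2

Derivation:
After op 1 (replace /byz/lfr 77): {"byz":{"b":31,"lfr":77,"xc":26},"eol":{"g":23,"gm":17}}
After op 2 (replace /byz/lfr 56): {"byz":{"b":31,"lfr":56,"xc":26},"eol":{"g":23,"gm":17}}
After op 3 (remove /byz/lfr): {"byz":{"b":31,"xc":26},"eol":{"g":23,"gm":17}}
After op 4 (add /jjw 24): {"byz":{"b":31,"xc":26},"eol":{"g":23,"gm":17},"jjw":24}
After op 5 (replace /jjw 13): {"byz":{"b":31,"xc":26},"eol":{"g":23,"gm":17},"jjw":13}
After op 6 (add /w 37): {"byz":{"b":31,"xc":26},"eol":{"g":23,"gm":17},"jjw":13,"w":37}
Size at path /eol: 2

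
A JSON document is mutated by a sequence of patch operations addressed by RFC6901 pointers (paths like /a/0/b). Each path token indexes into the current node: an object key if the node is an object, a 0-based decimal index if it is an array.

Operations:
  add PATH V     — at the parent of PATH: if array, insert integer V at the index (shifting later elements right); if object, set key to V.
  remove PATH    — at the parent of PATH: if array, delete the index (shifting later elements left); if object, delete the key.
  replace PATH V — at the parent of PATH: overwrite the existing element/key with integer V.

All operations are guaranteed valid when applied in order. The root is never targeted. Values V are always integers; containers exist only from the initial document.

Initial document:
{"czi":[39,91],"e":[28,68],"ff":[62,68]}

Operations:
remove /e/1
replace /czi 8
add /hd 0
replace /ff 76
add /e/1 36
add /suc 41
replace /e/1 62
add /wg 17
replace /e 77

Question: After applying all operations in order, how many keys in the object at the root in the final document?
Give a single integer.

After op 1 (remove /e/1): {"czi":[39,91],"e":[28],"ff":[62,68]}
After op 2 (replace /czi 8): {"czi":8,"e":[28],"ff":[62,68]}
After op 3 (add /hd 0): {"czi":8,"e":[28],"ff":[62,68],"hd":0}
After op 4 (replace /ff 76): {"czi":8,"e":[28],"ff":76,"hd":0}
After op 5 (add /e/1 36): {"czi":8,"e":[28,36],"ff":76,"hd":0}
After op 6 (add /suc 41): {"czi":8,"e":[28,36],"ff":76,"hd":0,"suc":41}
After op 7 (replace /e/1 62): {"czi":8,"e":[28,62],"ff":76,"hd":0,"suc":41}
After op 8 (add /wg 17): {"czi":8,"e":[28,62],"ff":76,"hd":0,"suc":41,"wg":17}
After op 9 (replace /e 77): {"czi":8,"e":77,"ff":76,"hd":0,"suc":41,"wg":17}
Size at the root: 6

Answer: 6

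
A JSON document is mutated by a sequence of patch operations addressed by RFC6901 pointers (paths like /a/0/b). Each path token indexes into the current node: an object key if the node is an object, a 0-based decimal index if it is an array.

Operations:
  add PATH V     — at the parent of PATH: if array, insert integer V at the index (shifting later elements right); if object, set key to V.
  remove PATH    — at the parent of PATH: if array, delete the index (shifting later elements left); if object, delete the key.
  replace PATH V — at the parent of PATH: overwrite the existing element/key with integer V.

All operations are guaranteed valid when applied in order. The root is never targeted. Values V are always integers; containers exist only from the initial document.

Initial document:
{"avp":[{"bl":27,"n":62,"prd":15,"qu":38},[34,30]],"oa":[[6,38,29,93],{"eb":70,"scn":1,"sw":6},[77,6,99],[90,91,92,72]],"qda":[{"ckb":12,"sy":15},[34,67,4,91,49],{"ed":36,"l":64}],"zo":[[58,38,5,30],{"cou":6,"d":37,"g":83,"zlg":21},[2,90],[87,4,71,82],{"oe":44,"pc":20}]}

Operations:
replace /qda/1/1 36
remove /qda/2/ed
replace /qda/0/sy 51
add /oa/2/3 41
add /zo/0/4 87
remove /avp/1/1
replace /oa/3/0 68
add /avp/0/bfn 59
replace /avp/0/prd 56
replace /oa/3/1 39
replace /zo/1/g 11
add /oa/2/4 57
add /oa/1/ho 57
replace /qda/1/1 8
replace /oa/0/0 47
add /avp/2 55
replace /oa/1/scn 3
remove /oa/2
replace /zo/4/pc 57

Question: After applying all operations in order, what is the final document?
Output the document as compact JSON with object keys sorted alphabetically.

Answer: {"avp":[{"bfn":59,"bl":27,"n":62,"prd":56,"qu":38},[34],55],"oa":[[47,38,29,93],{"eb":70,"ho":57,"scn":3,"sw":6},[68,39,92,72]],"qda":[{"ckb":12,"sy":51},[34,8,4,91,49],{"l":64}],"zo":[[58,38,5,30,87],{"cou":6,"d":37,"g":11,"zlg":21},[2,90],[87,4,71,82],{"oe":44,"pc":57}]}

Derivation:
After op 1 (replace /qda/1/1 36): {"avp":[{"bl":27,"n":62,"prd":15,"qu":38},[34,30]],"oa":[[6,38,29,93],{"eb":70,"scn":1,"sw":6},[77,6,99],[90,91,92,72]],"qda":[{"ckb":12,"sy":15},[34,36,4,91,49],{"ed":36,"l":64}],"zo":[[58,38,5,30],{"cou":6,"d":37,"g":83,"zlg":21},[2,90],[87,4,71,82],{"oe":44,"pc":20}]}
After op 2 (remove /qda/2/ed): {"avp":[{"bl":27,"n":62,"prd":15,"qu":38},[34,30]],"oa":[[6,38,29,93],{"eb":70,"scn":1,"sw":6},[77,6,99],[90,91,92,72]],"qda":[{"ckb":12,"sy":15},[34,36,4,91,49],{"l":64}],"zo":[[58,38,5,30],{"cou":6,"d":37,"g":83,"zlg":21},[2,90],[87,4,71,82],{"oe":44,"pc":20}]}
After op 3 (replace /qda/0/sy 51): {"avp":[{"bl":27,"n":62,"prd":15,"qu":38},[34,30]],"oa":[[6,38,29,93],{"eb":70,"scn":1,"sw":6},[77,6,99],[90,91,92,72]],"qda":[{"ckb":12,"sy":51},[34,36,4,91,49],{"l":64}],"zo":[[58,38,5,30],{"cou":6,"d":37,"g":83,"zlg":21},[2,90],[87,4,71,82],{"oe":44,"pc":20}]}
After op 4 (add /oa/2/3 41): {"avp":[{"bl":27,"n":62,"prd":15,"qu":38},[34,30]],"oa":[[6,38,29,93],{"eb":70,"scn":1,"sw":6},[77,6,99,41],[90,91,92,72]],"qda":[{"ckb":12,"sy":51},[34,36,4,91,49],{"l":64}],"zo":[[58,38,5,30],{"cou":6,"d":37,"g":83,"zlg":21},[2,90],[87,4,71,82],{"oe":44,"pc":20}]}
After op 5 (add /zo/0/4 87): {"avp":[{"bl":27,"n":62,"prd":15,"qu":38},[34,30]],"oa":[[6,38,29,93],{"eb":70,"scn":1,"sw":6},[77,6,99,41],[90,91,92,72]],"qda":[{"ckb":12,"sy":51},[34,36,4,91,49],{"l":64}],"zo":[[58,38,5,30,87],{"cou":6,"d":37,"g":83,"zlg":21},[2,90],[87,4,71,82],{"oe":44,"pc":20}]}
After op 6 (remove /avp/1/1): {"avp":[{"bl":27,"n":62,"prd":15,"qu":38},[34]],"oa":[[6,38,29,93],{"eb":70,"scn":1,"sw":6},[77,6,99,41],[90,91,92,72]],"qda":[{"ckb":12,"sy":51},[34,36,4,91,49],{"l":64}],"zo":[[58,38,5,30,87],{"cou":6,"d":37,"g":83,"zlg":21},[2,90],[87,4,71,82],{"oe":44,"pc":20}]}
After op 7 (replace /oa/3/0 68): {"avp":[{"bl":27,"n":62,"prd":15,"qu":38},[34]],"oa":[[6,38,29,93],{"eb":70,"scn":1,"sw":6},[77,6,99,41],[68,91,92,72]],"qda":[{"ckb":12,"sy":51},[34,36,4,91,49],{"l":64}],"zo":[[58,38,5,30,87],{"cou":6,"d":37,"g":83,"zlg":21},[2,90],[87,4,71,82],{"oe":44,"pc":20}]}
After op 8 (add /avp/0/bfn 59): {"avp":[{"bfn":59,"bl":27,"n":62,"prd":15,"qu":38},[34]],"oa":[[6,38,29,93],{"eb":70,"scn":1,"sw":6},[77,6,99,41],[68,91,92,72]],"qda":[{"ckb":12,"sy":51},[34,36,4,91,49],{"l":64}],"zo":[[58,38,5,30,87],{"cou":6,"d":37,"g":83,"zlg":21},[2,90],[87,4,71,82],{"oe":44,"pc":20}]}
After op 9 (replace /avp/0/prd 56): {"avp":[{"bfn":59,"bl":27,"n":62,"prd":56,"qu":38},[34]],"oa":[[6,38,29,93],{"eb":70,"scn":1,"sw":6},[77,6,99,41],[68,91,92,72]],"qda":[{"ckb":12,"sy":51},[34,36,4,91,49],{"l":64}],"zo":[[58,38,5,30,87],{"cou":6,"d":37,"g":83,"zlg":21},[2,90],[87,4,71,82],{"oe":44,"pc":20}]}
After op 10 (replace /oa/3/1 39): {"avp":[{"bfn":59,"bl":27,"n":62,"prd":56,"qu":38},[34]],"oa":[[6,38,29,93],{"eb":70,"scn":1,"sw":6},[77,6,99,41],[68,39,92,72]],"qda":[{"ckb":12,"sy":51},[34,36,4,91,49],{"l":64}],"zo":[[58,38,5,30,87],{"cou":6,"d":37,"g":83,"zlg":21},[2,90],[87,4,71,82],{"oe":44,"pc":20}]}
After op 11 (replace /zo/1/g 11): {"avp":[{"bfn":59,"bl":27,"n":62,"prd":56,"qu":38},[34]],"oa":[[6,38,29,93],{"eb":70,"scn":1,"sw":6},[77,6,99,41],[68,39,92,72]],"qda":[{"ckb":12,"sy":51},[34,36,4,91,49],{"l":64}],"zo":[[58,38,5,30,87],{"cou":6,"d":37,"g":11,"zlg":21},[2,90],[87,4,71,82],{"oe":44,"pc":20}]}
After op 12 (add /oa/2/4 57): {"avp":[{"bfn":59,"bl":27,"n":62,"prd":56,"qu":38},[34]],"oa":[[6,38,29,93],{"eb":70,"scn":1,"sw":6},[77,6,99,41,57],[68,39,92,72]],"qda":[{"ckb":12,"sy":51},[34,36,4,91,49],{"l":64}],"zo":[[58,38,5,30,87],{"cou":6,"d":37,"g":11,"zlg":21},[2,90],[87,4,71,82],{"oe":44,"pc":20}]}
After op 13 (add /oa/1/ho 57): {"avp":[{"bfn":59,"bl":27,"n":62,"prd":56,"qu":38},[34]],"oa":[[6,38,29,93],{"eb":70,"ho":57,"scn":1,"sw":6},[77,6,99,41,57],[68,39,92,72]],"qda":[{"ckb":12,"sy":51},[34,36,4,91,49],{"l":64}],"zo":[[58,38,5,30,87],{"cou":6,"d":37,"g":11,"zlg":21},[2,90],[87,4,71,82],{"oe":44,"pc":20}]}
After op 14 (replace /qda/1/1 8): {"avp":[{"bfn":59,"bl":27,"n":62,"prd":56,"qu":38},[34]],"oa":[[6,38,29,93],{"eb":70,"ho":57,"scn":1,"sw":6},[77,6,99,41,57],[68,39,92,72]],"qda":[{"ckb":12,"sy":51},[34,8,4,91,49],{"l":64}],"zo":[[58,38,5,30,87],{"cou":6,"d":37,"g":11,"zlg":21},[2,90],[87,4,71,82],{"oe":44,"pc":20}]}
After op 15 (replace /oa/0/0 47): {"avp":[{"bfn":59,"bl":27,"n":62,"prd":56,"qu":38},[34]],"oa":[[47,38,29,93],{"eb":70,"ho":57,"scn":1,"sw":6},[77,6,99,41,57],[68,39,92,72]],"qda":[{"ckb":12,"sy":51},[34,8,4,91,49],{"l":64}],"zo":[[58,38,5,30,87],{"cou":6,"d":37,"g":11,"zlg":21},[2,90],[87,4,71,82],{"oe":44,"pc":20}]}
After op 16 (add /avp/2 55): {"avp":[{"bfn":59,"bl":27,"n":62,"prd":56,"qu":38},[34],55],"oa":[[47,38,29,93],{"eb":70,"ho":57,"scn":1,"sw":6},[77,6,99,41,57],[68,39,92,72]],"qda":[{"ckb":12,"sy":51},[34,8,4,91,49],{"l":64}],"zo":[[58,38,5,30,87],{"cou":6,"d":37,"g":11,"zlg":21},[2,90],[87,4,71,82],{"oe":44,"pc":20}]}
After op 17 (replace /oa/1/scn 3): {"avp":[{"bfn":59,"bl":27,"n":62,"prd":56,"qu":38},[34],55],"oa":[[47,38,29,93],{"eb":70,"ho":57,"scn":3,"sw":6},[77,6,99,41,57],[68,39,92,72]],"qda":[{"ckb":12,"sy":51},[34,8,4,91,49],{"l":64}],"zo":[[58,38,5,30,87],{"cou":6,"d":37,"g":11,"zlg":21},[2,90],[87,4,71,82],{"oe":44,"pc":20}]}
After op 18 (remove /oa/2): {"avp":[{"bfn":59,"bl":27,"n":62,"prd":56,"qu":38},[34],55],"oa":[[47,38,29,93],{"eb":70,"ho":57,"scn":3,"sw":6},[68,39,92,72]],"qda":[{"ckb":12,"sy":51},[34,8,4,91,49],{"l":64}],"zo":[[58,38,5,30,87],{"cou":6,"d":37,"g":11,"zlg":21},[2,90],[87,4,71,82],{"oe":44,"pc":20}]}
After op 19 (replace /zo/4/pc 57): {"avp":[{"bfn":59,"bl":27,"n":62,"prd":56,"qu":38},[34],55],"oa":[[47,38,29,93],{"eb":70,"ho":57,"scn":3,"sw":6},[68,39,92,72]],"qda":[{"ckb":12,"sy":51},[34,8,4,91,49],{"l":64}],"zo":[[58,38,5,30,87],{"cou":6,"d":37,"g":11,"zlg":21},[2,90],[87,4,71,82],{"oe":44,"pc":57}]}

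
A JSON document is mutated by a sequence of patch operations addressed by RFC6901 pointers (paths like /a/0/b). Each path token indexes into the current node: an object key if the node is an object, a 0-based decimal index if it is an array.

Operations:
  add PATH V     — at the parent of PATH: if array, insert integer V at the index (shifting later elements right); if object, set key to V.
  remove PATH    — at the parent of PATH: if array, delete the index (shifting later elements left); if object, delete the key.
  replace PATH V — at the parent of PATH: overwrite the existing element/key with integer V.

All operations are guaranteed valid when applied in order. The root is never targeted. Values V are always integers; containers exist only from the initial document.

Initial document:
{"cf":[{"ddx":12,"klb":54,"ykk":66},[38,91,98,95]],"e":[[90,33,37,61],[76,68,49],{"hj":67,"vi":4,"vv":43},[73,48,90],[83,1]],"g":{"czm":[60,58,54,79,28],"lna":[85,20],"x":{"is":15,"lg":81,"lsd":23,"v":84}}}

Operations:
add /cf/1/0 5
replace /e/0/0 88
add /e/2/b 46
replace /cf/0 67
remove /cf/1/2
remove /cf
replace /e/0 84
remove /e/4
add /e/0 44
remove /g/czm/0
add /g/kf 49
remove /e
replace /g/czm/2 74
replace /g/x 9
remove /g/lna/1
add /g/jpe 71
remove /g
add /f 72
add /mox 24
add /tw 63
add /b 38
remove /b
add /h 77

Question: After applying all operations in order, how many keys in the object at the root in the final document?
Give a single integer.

Answer: 4

Derivation:
After op 1 (add /cf/1/0 5): {"cf":[{"ddx":12,"klb":54,"ykk":66},[5,38,91,98,95]],"e":[[90,33,37,61],[76,68,49],{"hj":67,"vi":4,"vv":43},[73,48,90],[83,1]],"g":{"czm":[60,58,54,79,28],"lna":[85,20],"x":{"is":15,"lg":81,"lsd":23,"v":84}}}
After op 2 (replace /e/0/0 88): {"cf":[{"ddx":12,"klb":54,"ykk":66},[5,38,91,98,95]],"e":[[88,33,37,61],[76,68,49],{"hj":67,"vi":4,"vv":43},[73,48,90],[83,1]],"g":{"czm":[60,58,54,79,28],"lna":[85,20],"x":{"is":15,"lg":81,"lsd":23,"v":84}}}
After op 3 (add /e/2/b 46): {"cf":[{"ddx":12,"klb":54,"ykk":66},[5,38,91,98,95]],"e":[[88,33,37,61],[76,68,49],{"b":46,"hj":67,"vi":4,"vv":43},[73,48,90],[83,1]],"g":{"czm":[60,58,54,79,28],"lna":[85,20],"x":{"is":15,"lg":81,"lsd":23,"v":84}}}
After op 4 (replace /cf/0 67): {"cf":[67,[5,38,91,98,95]],"e":[[88,33,37,61],[76,68,49],{"b":46,"hj":67,"vi":4,"vv":43},[73,48,90],[83,1]],"g":{"czm":[60,58,54,79,28],"lna":[85,20],"x":{"is":15,"lg":81,"lsd":23,"v":84}}}
After op 5 (remove /cf/1/2): {"cf":[67,[5,38,98,95]],"e":[[88,33,37,61],[76,68,49],{"b":46,"hj":67,"vi":4,"vv":43},[73,48,90],[83,1]],"g":{"czm":[60,58,54,79,28],"lna":[85,20],"x":{"is":15,"lg":81,"lsd":23,"v":84}}}
After op 6 (remove /cf): {"e":[[88,33,37,61],[76,68,49],{"b":46,"hj":67,"vi":4,"vv":43},[73,48,90],[83,1]],"g":{"czm":[60,58,54,79,28],"lna":[85,20],"x":{"is":15,"lg":81,"lsd":23,"v":84}}}
After op 7 (replace /e/0 84): {"e":[84,[76,68,49],{"b":46,"hj":67,"vi":4,"vv":43},[73,48,90],[83,1]],"g":{"czm":[60,58,54,79,28],"lna":[85,20],"x":{"is":15,"lg":81,"lsd":23,"v":84}}}
After op 8 (remove /e/4): {"e":[84,[76,68,49],{"b":46,"hj":67,"vi":4,"vv":43},[73,48,90]],"g":{"czm":[60,58,54,79,28],"lna":[85,20],"x":{"is":15,"lg":81,"lsd":23,"v":84}}}
After op 9 (add /e/0 44): {"e":[44,84,[76,68,49],{"b":46,"hj":67,"vi":4,"vv":43},[73,48,90]],"g":{"czm":[60,58,54,79,28],"lna":[85,20],"x":{"is":15,"lg":81,"lsd":23,"v":84}}}
After op 10 (remove /g/czm/0): {"e":[44,84,[76,68,49],{"b":46,"hj":67,"vi":4,"vv":43},[73,48,90]],"g":{"czm":[58,54,79,28],"lna":[85,20],"x":{"is":15,"lg":81,"lsd":23,"v":84}}}
After op 11 (add /g/kf 49): {"e":[44,84,[76,68,49],{"b":46,"hj":67,"vi":4,"vv":43},[73,48,90]],"g":{"czm":[58,54,79,28],"kf":49,"lna":[85,20],"x":{"is":15,"lg":81,"lsd":23,"v":84}}}
After op 12 (remove /e): {"g":{"czm":[58,54,79,28],"kf":49,"lna":[85,20],"x":{"is":15,"lg":81,"lsd":23,"v":84}}}
After op 13 (replace /g/czm/2 74): {"g":{"czm":[58,54,74,28],"kf":49,"lna":[85,20],"x":{"is":15,"lg":81,"lsd":23,"v":84}}}
After op 14 (replace /g/x 9): {"g":{"czm":[58,54,74,28],"kf":49,"lna":[85,20],"x":9}}
After op 15 (remove /g/lna/1): {"g":{"czm":[58,54,74,28],"kf":49,"lna":[85],"x":9}}
After op 16 (add /g/jpe 71): {"g":{"czm":[58,54,74,28],"jpe":71,"kf":49,"lna":[85],"x":9}}
After op 17 (remove /g): {}
After op 18 (add /f 72): {"f":72}
After op 19 (add /mox 24): {"f":72,"mox":24}
After op 20 (add /tw 63): {"f":72,"mox":24,"tw":63}
After op 21 (add /b 38): {"b":38,"f":72,"mox":24,"tw":63}
After op 22 (remove /b): {"f":72,"mox":24,"tw":63}
After op 23 (add /h 77): {"f":72,"h":77,"mox":24,"tw":63}
Size at the root: 4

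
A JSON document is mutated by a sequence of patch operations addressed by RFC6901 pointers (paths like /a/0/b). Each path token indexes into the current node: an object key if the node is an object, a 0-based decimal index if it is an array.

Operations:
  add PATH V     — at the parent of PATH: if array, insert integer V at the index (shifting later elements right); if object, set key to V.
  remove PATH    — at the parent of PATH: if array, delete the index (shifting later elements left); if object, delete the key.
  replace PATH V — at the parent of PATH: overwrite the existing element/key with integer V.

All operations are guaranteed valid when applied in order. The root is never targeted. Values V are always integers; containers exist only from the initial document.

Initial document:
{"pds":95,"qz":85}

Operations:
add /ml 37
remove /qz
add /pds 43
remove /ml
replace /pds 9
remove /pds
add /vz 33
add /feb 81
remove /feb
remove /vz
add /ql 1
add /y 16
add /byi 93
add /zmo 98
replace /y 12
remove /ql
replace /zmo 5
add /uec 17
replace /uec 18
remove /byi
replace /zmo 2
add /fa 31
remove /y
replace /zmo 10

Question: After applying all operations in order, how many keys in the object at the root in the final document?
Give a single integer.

After op 1 (add /ml 37): {"ml":37,"pds":95,"qz":85}
After op 2 (remove /qz): {"ml":37,"pds":95}
After op 3 (add /pds 43): {"ml":37,"pds":43}
After op 4 (remove /ml): {"pds":43}
After op 5 (replace /pds 9): {"pds":9}
After op 6 (remove /pds): {}
After op 7 (add /vz 33): {"vz":33}
After op 8 (add /feb 81): {"feb":81,"vz":33}
After op 9 (remove /feb): {"vz":33}
After op 10 (remove /vz): {}
After op 11 (add /ql 1): {"ql":1}
After op 12 (add /y 16): {"ql":1,"y":16}
After op 13 (add /byi 93): {"byi":93,"ql":1,"y":16}
After op 14 (add /zmo 98): {"byi":93,"ql":1,"y":16,"zmo":98}
After op 15 (replace /y 12): {"byi":93,"ql":1,"y":12,"zmo":98}
After op 16 (remove /ql): {"byi":93,"y":12,"zmo":98}
After op 17 (replace /zmo 5): {"byi":93,"y":12,"zmo":5}
After op 18 (add /uec 17): {"byi":93,"uec":17,"y":12,"zmo":5}
After op 19 (replace /uec 18): {"byi":93,"uec":18,"y":12,"zmo":5}
After op 20 (remove /byi): {"uec":18,"y":12,"zmo":5}
After op 21 (replace /zmo 2): {"uec":18,"y":12,"zmo":2}
After op 22 (add /fa 31): {"fa":31,"uec":18,"y":12,"zmo":2}
After op 23 (remove /y): {"fa":31,"uec":18,"zmo":2}
After op 24 (replace /zmo 10): {"fa":31,"uec":18,"zmo":10}
Size at the root: 3

Answer: 3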